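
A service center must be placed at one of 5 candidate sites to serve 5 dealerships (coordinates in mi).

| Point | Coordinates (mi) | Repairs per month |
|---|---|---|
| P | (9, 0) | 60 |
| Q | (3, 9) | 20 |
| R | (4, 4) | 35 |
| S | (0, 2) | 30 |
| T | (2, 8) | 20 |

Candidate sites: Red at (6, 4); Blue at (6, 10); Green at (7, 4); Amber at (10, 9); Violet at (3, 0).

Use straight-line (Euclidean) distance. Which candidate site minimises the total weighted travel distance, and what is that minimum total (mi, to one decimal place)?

Total weighted distance at each candidate:
  Red (6, 4): total = 789.5
  Blue (6, 10): total = 1300.5
  Green (7, 4): total = 847.9
  Amber (10, 9): total = 1484.1
  Violet (3, 0): total = 953.7
Minimum is at Red with total 789.5 mi.

Red, total 789.5 mi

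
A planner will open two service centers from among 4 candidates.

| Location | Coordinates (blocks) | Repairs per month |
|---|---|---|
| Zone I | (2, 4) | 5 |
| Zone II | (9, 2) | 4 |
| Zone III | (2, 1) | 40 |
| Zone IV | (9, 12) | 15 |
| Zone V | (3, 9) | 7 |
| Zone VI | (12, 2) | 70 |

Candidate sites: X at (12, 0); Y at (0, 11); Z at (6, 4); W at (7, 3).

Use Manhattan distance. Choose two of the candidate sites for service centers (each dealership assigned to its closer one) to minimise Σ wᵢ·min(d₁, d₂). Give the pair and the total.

Evaluate every pair (each demand assigned to the nearer of the two):
  {X, Z}: total = 681
  {X, W}: total = 697
  {X, Y}: total = 830
  {Y, W}: total = 927
  {Z, W}: total = 953
  {Y, Z}: total = 1065
Best pair: {X, Z} with total 681.

{X, Z}, total 681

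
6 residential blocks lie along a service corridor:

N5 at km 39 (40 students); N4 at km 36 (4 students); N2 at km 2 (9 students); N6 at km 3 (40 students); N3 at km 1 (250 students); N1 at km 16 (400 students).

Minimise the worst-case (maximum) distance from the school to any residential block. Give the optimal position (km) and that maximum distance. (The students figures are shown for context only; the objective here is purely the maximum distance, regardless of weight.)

The 1-center on a line is the midpoint of the two extreme points: leftmost at 1, rightmost at 39.
Optimal location = (1 + 39)/2 = 20; maximum distance = (39 − 1)/2 = 19.

location 20, max distance 19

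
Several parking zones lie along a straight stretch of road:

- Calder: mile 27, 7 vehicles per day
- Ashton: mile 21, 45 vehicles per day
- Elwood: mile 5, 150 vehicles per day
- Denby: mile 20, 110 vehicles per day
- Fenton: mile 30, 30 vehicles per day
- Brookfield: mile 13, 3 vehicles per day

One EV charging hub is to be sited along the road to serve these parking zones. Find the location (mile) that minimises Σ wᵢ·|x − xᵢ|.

x = 20

For a sum of weighted absolute distances on a line, the optimum is the weighted median (not the mean). Total weight W = 345; half-weight = 172.5.
Sort by position and accumulate weight:
  mile 5 (Elwood, w=150) → cum 150
  mile 13 (Brookfield, w=3) → cum 153
  mile 20 (Denby, w=110) → cum 263  ≥ 172.5 → median here
  mile 21 (Ashton, w=45) → cum 308
  mile 27 (Calder, w=7) → cum 315
  mile 30 (Fenton, w=30) → cum 345
Optimal location: mile 20.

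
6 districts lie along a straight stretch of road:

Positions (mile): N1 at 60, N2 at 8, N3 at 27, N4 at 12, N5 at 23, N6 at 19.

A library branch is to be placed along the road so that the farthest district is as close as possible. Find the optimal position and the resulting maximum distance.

location 34, max distance 26

The 1-center on a line is the midpoint of the two extreme points: leftmost at 8, rightmost at 60.
Optimal location = (8 + 60)/2 = 34; maximum distance = (60 − 8)/2 = 26.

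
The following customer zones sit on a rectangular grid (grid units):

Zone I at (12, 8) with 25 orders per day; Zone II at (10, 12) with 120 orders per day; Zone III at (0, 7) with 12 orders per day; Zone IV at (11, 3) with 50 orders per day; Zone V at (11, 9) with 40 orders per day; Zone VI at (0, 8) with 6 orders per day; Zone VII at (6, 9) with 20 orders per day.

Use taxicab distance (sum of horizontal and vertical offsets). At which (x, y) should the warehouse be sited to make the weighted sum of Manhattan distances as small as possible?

Manhattan distance separates: Σwᵢ(|x−xᵢ|+|y−yᵢ|) = Σwᵢ|x−xᵢ| + Σwᵢ|y−yᵢ|, so x and y are optimised independently as 1-D weighted medians.
Total weight W = 273; half = 136.5.
x-coordinate, sorted with cumulative weight:
  x=0 (Zone III, w=12) cum 12
  x=0 (Zone VI, w=6) cum 18
  x=6 (Zone VII, w=20) cum 38
  x=10 (Zone II, w=120) cum 158  ← median
  x=11 (Zone IV, w=50) cum 208
  x=11 (Zone V, w=40) cum 248
  x=12 (Zone I, w=25) cum 273
⇒ x* = 10
y-coordinate, sorted with cumulative weight:
  y=3 (Zone IV, w=50) cum 50
  y=7 (Zone III, w=12) cum 62
  y=8 (Zone I, w=25) cum 87
  y=8 (Zone VI, w=6) cum 93
  y=9 (Zone V, w=40) cum 133
  y=9 (Zone VII, w=20) cum 153  ← median
  y=12 (Zone II, w=120) cum 273
⇒ y* = 9

(10, 9)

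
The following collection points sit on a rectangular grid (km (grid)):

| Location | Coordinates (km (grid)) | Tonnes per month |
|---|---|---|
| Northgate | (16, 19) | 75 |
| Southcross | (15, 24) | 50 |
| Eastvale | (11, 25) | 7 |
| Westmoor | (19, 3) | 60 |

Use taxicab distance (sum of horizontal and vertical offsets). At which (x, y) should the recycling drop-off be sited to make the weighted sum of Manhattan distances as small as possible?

(16, 19)

Manhattan distance separates: Σwᵢ(|x−xᵢ|+|y−yᵢ|) = Σwᵢ|x−xᵢ| + Σwᵢ|y−yᵢ|, so x and y are optimised independently as 1-D weighted medians.
Total weight W = 192; half = 96.
x-coordinate, sorted with cumulative weight:
  x=11 (Eastvale, w=7) cum 7
  x=15 (Southcross, w=50) cum 57
  x=16 (Northgate, w=75) cum 132  ← median
  x=19 (Westmoor, w=60) cum 192
⇒ x* = 16
y-coordinate, sorted with cumulative weight:
  y=3 (Westmoor, w=60) cum 60
  y=19 (Northgate, w=75) cum 135  ← median
  y=24 (Southcross, w=50) cum 185
  y=25 (Eastvale, w=7) cum 192
⇒ y* = 19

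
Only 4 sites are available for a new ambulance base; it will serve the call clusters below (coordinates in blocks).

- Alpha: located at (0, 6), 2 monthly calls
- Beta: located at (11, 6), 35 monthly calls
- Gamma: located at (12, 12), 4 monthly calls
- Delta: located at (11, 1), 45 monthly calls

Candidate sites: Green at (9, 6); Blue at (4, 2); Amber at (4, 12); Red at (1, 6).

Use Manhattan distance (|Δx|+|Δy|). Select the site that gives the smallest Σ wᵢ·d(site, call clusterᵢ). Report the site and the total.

Green, total 439 blocks

Total weighted distance at each candidate:
  Green (9, 6): total = 439
  Blue (4, 2): total = 833
  Amber (4, 12): total = 1317
  Red (1, 6): total = 1095
Minimum is at Green with total 439 blocks.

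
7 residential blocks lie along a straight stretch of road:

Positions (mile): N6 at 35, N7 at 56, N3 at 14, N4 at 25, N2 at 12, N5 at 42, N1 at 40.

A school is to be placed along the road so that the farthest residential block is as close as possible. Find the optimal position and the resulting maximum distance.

location 34, max distance 22

The 1-center on a line is the midpoint of the two extreme points: leftmost at 12, rightmost at 56.
Optimal location = (12 + 56)/2 = 34; maximum distance = (56 − 12)/2 = 22.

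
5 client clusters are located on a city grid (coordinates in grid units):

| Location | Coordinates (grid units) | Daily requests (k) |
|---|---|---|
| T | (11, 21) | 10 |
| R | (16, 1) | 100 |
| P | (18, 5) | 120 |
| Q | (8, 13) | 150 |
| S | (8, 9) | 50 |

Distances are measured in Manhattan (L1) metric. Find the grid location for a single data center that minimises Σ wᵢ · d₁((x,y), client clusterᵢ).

(16, 5)

Manhattan distance separates: Σwᵢ(|x−xᵢ|+|y−yᵢ|) = Σwᵢ|x−xᵢ| + Σwᵢ|y−yᵢ|, so x and y are optimised independently as 1-D weighted medians.
Total weight W = 430; half = 215.
x-coordinate, sorted with cumulative weight:
  x=8 (Q, w=150) cum 150
  x=8 (S, w=50) cum 200
  x=11 (T, w=10) cum 210
  x=16 (R, w=100) cum 310  ← median
  x=18 (P, w=120) cum 430
⇒ x* = 16
y-coordinate, sorted with cumulative weight:
  y=1 (R, w=100) cum 100
  y=5 (P, w=120) cum 220  ← median
  y=9 (S, w=50) cum 270
  y=13 (Q, w=150) cum 420
  y=21 (T, w=10) cum 430
⇒ y* = 5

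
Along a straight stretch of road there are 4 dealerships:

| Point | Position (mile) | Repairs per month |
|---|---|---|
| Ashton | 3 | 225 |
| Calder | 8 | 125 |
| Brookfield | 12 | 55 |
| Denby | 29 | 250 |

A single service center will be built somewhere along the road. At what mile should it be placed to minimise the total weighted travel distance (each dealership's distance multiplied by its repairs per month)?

x = 8

For a sum of weighted absolute distances on a line, the optimum is the weighted median (not the mean). Total weight W = 655; half-weight = 327.5.
Sort by position and accumulate weight:
  mile 3 (Ashton, w=225) → cum 225
  mile 8 (Calder, w=125) → cum 350  ≥ 327.5 → median here
  mile 12 (Brookfield, w=55) → cum 405
  mile 29 (Denby, w=250) → cum 655
Optimal location: mile 8.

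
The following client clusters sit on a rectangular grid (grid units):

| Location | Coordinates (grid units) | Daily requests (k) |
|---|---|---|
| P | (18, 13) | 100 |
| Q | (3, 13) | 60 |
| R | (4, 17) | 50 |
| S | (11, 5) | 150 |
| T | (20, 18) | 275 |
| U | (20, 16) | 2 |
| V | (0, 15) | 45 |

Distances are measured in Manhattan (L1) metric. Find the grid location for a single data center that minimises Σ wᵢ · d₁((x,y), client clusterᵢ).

(18, 15)

Manhattan distance separates: Σwᵢ(|x−xᵢ|+|y−yᵢ|) = Σwᵢ|x−xᵢ| + Σwᵢ|y−yᵢ|, so x and y are optimised independently as 1-D weighted medians.
Total weight W = 682; half = 341.
x-coordinate, sorted with cumulative weight:
  x=0 (V, w=45) cum 45
  x=3 (Q, w=60) cum 105
  x=4 (R, w=50) cum 155
  x=11 (S, w=150) cum 305
  x=18 (P, w=100) cum 405  ← median
  x=20 (T, w=275) cum 680
  x=20 (U, w=2) cum 682
⇒ x* = 18
y-coordinate, sorted with cumulative weight:
  y=5 (S, w=150) cum 150
  y=13 (P, w=100) cum 250
  y=13 (Q, w=60) cum 310
  y=15 (V, w=45) cum 355  ← median
  y=16 (U, w=2) cum 357
  y=17 (R, w=50) cum 407
  y=18 (T, w=275) cum 682
⇒ y* = 15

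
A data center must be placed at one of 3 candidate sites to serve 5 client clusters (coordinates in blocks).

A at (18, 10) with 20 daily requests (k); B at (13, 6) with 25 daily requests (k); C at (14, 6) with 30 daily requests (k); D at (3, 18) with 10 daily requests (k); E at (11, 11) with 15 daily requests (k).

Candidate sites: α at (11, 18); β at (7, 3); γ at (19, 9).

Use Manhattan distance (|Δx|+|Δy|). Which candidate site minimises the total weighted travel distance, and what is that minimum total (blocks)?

Total weighted distance at each candidate:
  α (11, 18): total = 1285
  β (7, 3): total = 1255
  γ (19, 9): total = 905
Minimum is at γ with total 905 blocks.

γ, total 905 blocks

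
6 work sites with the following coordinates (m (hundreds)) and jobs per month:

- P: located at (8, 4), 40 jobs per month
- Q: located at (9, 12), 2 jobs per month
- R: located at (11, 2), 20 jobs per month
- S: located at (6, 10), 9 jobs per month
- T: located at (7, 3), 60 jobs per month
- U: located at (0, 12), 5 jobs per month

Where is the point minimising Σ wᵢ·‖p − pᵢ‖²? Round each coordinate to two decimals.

The minimiser of Σwᵢ‖p−pᵢ‖² is the weighted centroid p* = (Σwᵢpᵢ)/(Σwᵢ).
Σwᵢ = 136.
Σwᵢxᵢ = 40·8 + 2·9 + 20·11 + 9·6 + 60·7 + 5·0 = 1032.
Σwᵢyᵢ = 40·4 + 2·12 + 20·2 + 9·10 + 60·3 + 5·12 = 554.
x* = 1032/136 = 7.59, y* = 554/136 = 4.07.

(7.59, 4.07)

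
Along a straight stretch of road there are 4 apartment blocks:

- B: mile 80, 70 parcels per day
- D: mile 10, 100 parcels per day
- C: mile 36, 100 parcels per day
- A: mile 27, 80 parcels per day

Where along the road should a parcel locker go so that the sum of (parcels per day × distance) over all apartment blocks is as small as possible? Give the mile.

For a sum of weighted absolute distances on a line, the optimum is the weighted median (not the mean). Total weight W = 350; half-weight = 175.
Sort by position and accumulate weight:
  mile 10 (D, w=100) → cum 100
  mile 27 (A, w=80) → cum 180  ≥ 175 → median here
  mile 36 (C, w=100) → cum 280
  mile 80 (B, w=70) → cum 350
Optimal location: mile 27.

x = 27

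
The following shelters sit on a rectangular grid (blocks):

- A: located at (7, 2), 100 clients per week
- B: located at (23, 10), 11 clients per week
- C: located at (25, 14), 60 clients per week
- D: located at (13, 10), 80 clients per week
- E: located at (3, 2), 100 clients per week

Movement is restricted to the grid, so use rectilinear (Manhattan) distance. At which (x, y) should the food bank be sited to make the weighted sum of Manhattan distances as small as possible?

(7, 2)

Manhattan distance separates: Σwᵢ(|x−xᵢ|+|y−yᵢ|) = Σwᵢ|x−xᵢ| + Σwᵢ|y−yᵢ|, so x and y are optimised independently as 1-D weighted medians.
Total weight W = 351; half = 175.5.
x-coordinate, sorted with cumulative weight:
  x=3 (E, w=100) cum 100
  x=7 (A, w=100) cum 200  ← median
  x=13 (D, w=80) cum 280
  x=23 (B, w=11) cum 291
  x=25 (C, w=60) cum 351
⇒ x* = 7
y-coordinate, sorted with cumulative weight:
  y=2 (A, w=100) cum 100
  y=2 (E, w=100) cum 200  ← median
  y=10 (B, w=11) cum 211
  y=10 (D, w=80) cum 291
  y=14 (C, w=60) cum 351
⇒ y* = 2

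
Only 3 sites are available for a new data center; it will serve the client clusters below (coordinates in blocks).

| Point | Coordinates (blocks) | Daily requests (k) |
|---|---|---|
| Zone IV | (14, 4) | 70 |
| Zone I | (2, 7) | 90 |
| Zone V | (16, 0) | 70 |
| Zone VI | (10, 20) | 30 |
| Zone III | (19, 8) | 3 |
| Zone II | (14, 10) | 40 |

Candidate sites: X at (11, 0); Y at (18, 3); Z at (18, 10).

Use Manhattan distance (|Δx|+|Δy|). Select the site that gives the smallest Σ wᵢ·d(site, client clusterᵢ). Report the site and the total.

X, total 3478 blocks

Total weighted distance at each candidate:
  X (11, 0): total = 3478
  Y (18, 3): total = 3708
  Z (18, 10): total = 3959
Minimum is at X with total 3478 blocks.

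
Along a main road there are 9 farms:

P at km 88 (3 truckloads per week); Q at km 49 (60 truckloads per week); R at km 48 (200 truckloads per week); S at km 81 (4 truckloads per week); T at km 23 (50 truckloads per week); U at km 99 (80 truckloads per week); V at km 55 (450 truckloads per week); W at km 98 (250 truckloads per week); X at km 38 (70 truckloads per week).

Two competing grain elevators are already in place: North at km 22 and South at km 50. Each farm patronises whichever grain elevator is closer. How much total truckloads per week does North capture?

The indifferent point is the midpoint (22+50)/2 = 36; farms left of it (closer to North at 22) go to North, those right go to South.
  T at 23 (w=50) → North
  X at 38 (w=70) → South
  R at 48 (w=200) → South
  Q at 49 (w=60) → South
  V at 55 (w=450) → South
  S at 81 (w=4) → South
  P at 88 (w=3) → South
  W at 98 (w=250) → South
  U at 99 (w=80) → South
North captures 50; South captures 1117.

50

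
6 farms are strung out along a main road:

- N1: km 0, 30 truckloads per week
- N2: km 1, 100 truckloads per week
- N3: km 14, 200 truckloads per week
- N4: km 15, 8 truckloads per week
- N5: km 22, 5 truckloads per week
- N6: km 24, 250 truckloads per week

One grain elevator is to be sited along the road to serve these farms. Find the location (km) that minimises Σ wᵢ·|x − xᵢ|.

x = 14

For a sum of weighted absolute distances on a line, the optimum is the weighted median (not the mean). Total weight W = 593; half-weight = 296.5.
Sort by position and accumulate weight:
  km 0 (N1, w=30) → cum 30
  km 1 (N2, w=100) → cum 130
  km 14 (N3, w=200) → cum 330  ≥ 296.5 → median here
  km 15 (N4, w=8) → cum 338
  km 22 (N5, w=5) → cum 343
  km 24 (N6, w=250) → cum 593
Optimal location: km 14.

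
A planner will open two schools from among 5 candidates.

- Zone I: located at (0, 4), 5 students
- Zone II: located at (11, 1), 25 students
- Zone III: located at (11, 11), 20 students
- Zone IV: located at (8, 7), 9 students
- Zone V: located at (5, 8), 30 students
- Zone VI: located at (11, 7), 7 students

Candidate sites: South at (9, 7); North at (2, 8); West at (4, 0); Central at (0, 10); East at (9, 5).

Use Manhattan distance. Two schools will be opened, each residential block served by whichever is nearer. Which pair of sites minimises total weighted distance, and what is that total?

{South, North}, total 463

Evaluate every pair (each demand assigned to the nearer of the two):
  {South, North}: total = 463
  {North, East}: total = 485
  {South, East}: total = 493
  {South, Central}: total = 523
  {South, West}: total = 533
  {Central, East}: total = 605
  {West, East}: total = 615
  {North, West}: total = 693
  {West, Central}: total = 877
  {North, Central}: total = 893
Best pair: {South, North} with total 463.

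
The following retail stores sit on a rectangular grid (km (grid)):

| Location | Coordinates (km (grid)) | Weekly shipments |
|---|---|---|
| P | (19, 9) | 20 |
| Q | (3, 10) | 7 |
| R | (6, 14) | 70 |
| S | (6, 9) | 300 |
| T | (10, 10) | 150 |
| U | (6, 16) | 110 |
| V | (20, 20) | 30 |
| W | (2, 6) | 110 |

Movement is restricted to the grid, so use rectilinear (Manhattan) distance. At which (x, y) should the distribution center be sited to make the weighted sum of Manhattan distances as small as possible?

Manhattan distance separates: Σwᵢ(|x−xᵢ|+|y−yᵢ|) = Σwᵢ|x−xᵢ| + Σwᵢ|y−yᵢ|, so x and y are optimised independently as 1-D weighted medians.
Total weight W = 797; half = 398.5.
x-coordinate, sorted with cumulative weight:
  x=2 (W, w=110) cum 110
  x=3 (Q, w=7) cum 117
  x=6 (R, w=70) cum 187
  x=6 (S, w=300) cum 487  ← median
  x=6 (U, w=110) cum 597
  x=10 (T, w=150) cum 747
  x=19 (P, w=20) cum 767
  x=20 (V, w=30) cum 797
⇒ x* = 6
y-coordinate, sorted with cumulative weight:
  y=6 (W, w=110) cum 110
  y=9 (P, w=20) cum 130
  y=9 (S, w=300) cum 430  ← median
  y=10 (Q, w=7) cum 437
  y=10 (T, w=150) cum 587
  y=14 (R, w=70) cum 657
  y=16 (U, w=110) cum 767
  y=20 (V, w=30) cum 797
⇒ y* = 9

(6, 9)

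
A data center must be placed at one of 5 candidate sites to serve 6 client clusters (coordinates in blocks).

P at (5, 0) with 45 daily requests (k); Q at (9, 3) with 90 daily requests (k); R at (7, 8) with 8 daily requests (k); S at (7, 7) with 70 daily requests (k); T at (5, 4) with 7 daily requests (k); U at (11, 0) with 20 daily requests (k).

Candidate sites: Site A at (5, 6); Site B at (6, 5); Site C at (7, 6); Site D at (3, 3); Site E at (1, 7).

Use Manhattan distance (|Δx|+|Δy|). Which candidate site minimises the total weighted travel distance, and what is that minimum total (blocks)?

Total weighted distance at each candidate:
  Site A (5, 6): total = 1396
  Site B (6, 5): total = 1176
  Site C (7, 6): total = 1124
  Site D (3, 3): total = 1638
  Site E (1, 7): total = 2440
Minimum is at Site C with total 1124 blocks.

Site C, total 1124 blocks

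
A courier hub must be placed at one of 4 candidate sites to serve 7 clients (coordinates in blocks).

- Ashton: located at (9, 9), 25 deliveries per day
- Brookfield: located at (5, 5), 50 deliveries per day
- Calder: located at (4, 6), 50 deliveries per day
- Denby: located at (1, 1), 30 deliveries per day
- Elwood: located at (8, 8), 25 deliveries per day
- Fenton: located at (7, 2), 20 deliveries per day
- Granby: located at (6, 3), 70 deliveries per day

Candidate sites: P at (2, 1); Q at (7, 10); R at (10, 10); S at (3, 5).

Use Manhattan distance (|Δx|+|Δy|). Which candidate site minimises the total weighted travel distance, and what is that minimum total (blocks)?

Total weighted distance at each candidate:
  P (2, 1): total = 1970
  Q (7, 10): total = 2020
  R (10, 10): total = 2680
  S (3, 5): total = 1320
Minimum is at S with total 1320 blocks.

S, total 1320 blocks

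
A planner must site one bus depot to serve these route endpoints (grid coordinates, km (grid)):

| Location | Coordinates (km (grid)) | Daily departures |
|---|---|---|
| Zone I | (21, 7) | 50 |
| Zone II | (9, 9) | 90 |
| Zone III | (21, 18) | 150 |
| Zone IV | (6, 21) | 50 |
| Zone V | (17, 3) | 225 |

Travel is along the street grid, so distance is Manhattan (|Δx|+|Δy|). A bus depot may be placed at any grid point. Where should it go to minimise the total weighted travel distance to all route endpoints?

Manhattan distance separates: Σwᵢ(|x−xᵢ|+|y−yᵢ|) = Σwᵢ|x−xᵢ| + Σwᵢ|y−yᵢ|, so x and y are optimised independently as 1-D weighted medians.
Total weight W = 565; half = 282.5.
x-coordinate, sorted with cumulative weight:
  x=6 (Zone IV, w=50) cum 50
  x=9 (Zone II, w=90) cum 140
  x=17 (Zone V, w=225) cum 365  ← median
  x=21 (Zone I, w=50) cum 415
  x=21 (Zone III, w=150) cum 565
⇒ x* = 17
y-coordinate, sorted with cumulative weight:
  y=3 (Zone V, w=225) cum 225
  y=7 (Zone I, w=50) cum 275
  y=9 (Zone II, w=90) cum 365  ← median
  y=18 (Zone III, w=150) cum 515
  y=21 (Zone IV, w=50) cum 565
⇒ y* = 9

(17, 9)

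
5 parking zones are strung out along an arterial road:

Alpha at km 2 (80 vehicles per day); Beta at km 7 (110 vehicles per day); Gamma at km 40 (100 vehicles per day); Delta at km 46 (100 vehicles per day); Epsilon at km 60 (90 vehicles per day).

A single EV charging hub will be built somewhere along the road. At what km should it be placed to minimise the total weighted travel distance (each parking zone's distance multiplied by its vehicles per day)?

For a sum of weighted absolute distances on a line, the optimum is the weighted median (not the mean). Total weight W = 480; half-weight = 240.
Sort by position and accumulate weight:
  km 2 (Alpha, w=80) → cum 80
  km 7 (Beta, w=110) → cum 190
  km 40 (Gamma, w=100) → cum 290  ≥ 240 → median here
  km 46 (Delta, w=100) → cum 390
  km 60 (Epsilon, w=90) → cum 480
Optimal location: km 40.

x = 40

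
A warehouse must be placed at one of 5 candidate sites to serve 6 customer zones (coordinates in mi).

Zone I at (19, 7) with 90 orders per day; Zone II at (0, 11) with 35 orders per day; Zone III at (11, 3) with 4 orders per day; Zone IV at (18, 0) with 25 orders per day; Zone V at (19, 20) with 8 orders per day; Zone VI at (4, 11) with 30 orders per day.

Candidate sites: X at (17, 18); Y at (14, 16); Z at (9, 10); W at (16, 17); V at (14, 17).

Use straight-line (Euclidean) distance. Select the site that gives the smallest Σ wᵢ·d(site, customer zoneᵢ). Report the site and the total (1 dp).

Z, total 1888.1 mi

Total weighted distance at each candidate:
  X (17, 18): total = 2630.6
  Y (14, 16): total = 2299.2
  Z (9, 10): total = 1888.1
  W (16, 17): total = 2461.5
  V (14, 17): total = 2429.7
Minimum is at Z with total 1888.1 mi.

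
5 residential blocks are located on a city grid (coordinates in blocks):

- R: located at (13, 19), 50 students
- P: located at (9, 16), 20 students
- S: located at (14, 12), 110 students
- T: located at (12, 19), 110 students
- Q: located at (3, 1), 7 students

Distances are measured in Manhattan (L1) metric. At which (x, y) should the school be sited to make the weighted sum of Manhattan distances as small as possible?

Manhattan distance separates: Σwᵢ(|x−xᵢ|+|y−yᵢ|) = Σwᵢ|x−xᵢ| + Σwᵢ|y−yᵢ|, so x and y are optimised independently as 1-D weighted medians.
Total weight W = 297; half = 148.5.
x-coordinate, sorted with cumulative weight:
  x=3 (Q, w=7) cum 7
  x=9 (P, w=20) cum 27
  x=12 (T, w=110) cum 137
  x=13 (R, w=50) cum 187  ← median
  x=14 (S, w=110) cum 297
⇒ x* = 13
y-coordinate, sorted with cumulative weight:
  y=1 (Q, w=7) cum 7
  y=12 (S, w=110) cum 117
  y=16 (P, w=20) cum 137
  y=19 (R, w=50) cum 187  ← median
  y=19 (T, w=110) cum 297
⇒ y* = 19

(13, 19)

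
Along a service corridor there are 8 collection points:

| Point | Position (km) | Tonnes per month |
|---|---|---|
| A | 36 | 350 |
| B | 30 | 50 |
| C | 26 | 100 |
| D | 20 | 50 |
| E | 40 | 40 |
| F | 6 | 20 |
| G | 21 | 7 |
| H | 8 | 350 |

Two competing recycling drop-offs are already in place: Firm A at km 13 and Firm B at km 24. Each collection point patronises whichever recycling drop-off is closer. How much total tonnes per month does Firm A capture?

The indifferent point is the midpoint (13+24)/2 = 18.5; collection points left of it (closer to Firm A at 13) go to Firm A, those right go to Firm B.
  F at 6 (w=20) → Firm A
  H at 8 (w=350) → Firm A
  D at 20 (w=50) → Firm B
  G at 21 (w=7) → Firm B
  C at 26 (w=100) → Firm B
  B at 30 (w=50) → Firm B
  A at 36 (w=350) → Firm B
  E at 40 (w=40) → Firm B
Firm A captures 370; Firm B captures 597.

370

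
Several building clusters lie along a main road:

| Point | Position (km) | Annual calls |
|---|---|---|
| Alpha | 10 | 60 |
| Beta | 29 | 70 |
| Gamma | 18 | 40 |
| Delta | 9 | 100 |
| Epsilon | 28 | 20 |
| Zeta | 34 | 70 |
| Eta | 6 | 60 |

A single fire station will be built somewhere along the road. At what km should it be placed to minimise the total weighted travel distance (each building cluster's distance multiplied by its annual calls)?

For a sum of weighted absolute distances on a line, the optimum is the weighted median (not the mean). Total weight W = 420; half-weight = 210.
Sort by position and accumulate weight:
  km 6 (Eta, w=60) → cum 60
  km 9 (Delta, w=100) → cum 160
  km 10 (Alpha, w=60) → cum 220  ≥ 210 → median here
  km 18 (Gamma, w=40) → cum 260
  km 28 (Epsilon, w=20) → cum 280
  km 29 (Beta, w=70) → cum 350
  km 34 (Zeta, w=70) → cum 420
Optimal location: km 10.

x = 10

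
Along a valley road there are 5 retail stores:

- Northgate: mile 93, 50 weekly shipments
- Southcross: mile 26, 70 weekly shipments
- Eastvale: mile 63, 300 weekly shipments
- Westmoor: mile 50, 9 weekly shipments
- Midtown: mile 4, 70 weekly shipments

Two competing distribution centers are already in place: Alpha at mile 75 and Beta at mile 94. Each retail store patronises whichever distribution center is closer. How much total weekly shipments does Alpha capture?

The indifferent point is the midpoint (75+94)/2 = 84.5; retail stores left of it (closer to Alpha at 75) go to Alpha, those right go to Beta.
  Midtown at 4 (w=70) → Alpha
  Southcross at 26 (w=70) → Alpha
  Westmoor at 50 (w=9) → Alpha
  Eastvale at 63 (w=300) → Alpha
  Northgate at 93 (w=50) → Beta
Alpha captures 449; Beta captures 50.

449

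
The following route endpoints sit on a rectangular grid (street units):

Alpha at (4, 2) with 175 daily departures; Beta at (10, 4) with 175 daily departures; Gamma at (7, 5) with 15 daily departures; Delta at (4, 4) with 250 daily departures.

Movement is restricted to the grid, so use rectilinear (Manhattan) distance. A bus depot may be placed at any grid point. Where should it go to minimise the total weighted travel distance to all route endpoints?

Manhattan distance separates: Σwᵢ(|x−xᵢ|+|y−yᵢ|) = Σwᵢ|x−xᵢ| + Σwᵢ|y−yᵢ|, so x and y are optimised independently as 1-D weighted medians.
Total weight W = 615; half = 307.5.
x-coordinate, sorted with cumulative weight:
  x=4 (Alpha, w=175) cum 175
  x=4 (Delta, w=250) cum 425  ← median
  x=7 (Gamma, w=15) cum 440
  x=10 (Beta, w=175) cum 615
⇒ x* = 4
y-coordinate, sorted with cumulative weight:
  y=2 (Alpha, w=175) cum 175
  y=4 (Beta, w=175) cum 350  ← median
  y=4 (Delta, w=250) cum 600
  y=5 (Gamma, w=15) cum 615
⇒ y* = 4

(4, 4)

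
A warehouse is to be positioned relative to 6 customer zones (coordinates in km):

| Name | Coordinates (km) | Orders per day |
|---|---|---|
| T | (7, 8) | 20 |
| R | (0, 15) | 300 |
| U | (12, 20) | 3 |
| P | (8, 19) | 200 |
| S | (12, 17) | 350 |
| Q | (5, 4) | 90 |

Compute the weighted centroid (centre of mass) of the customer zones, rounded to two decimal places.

The minimiser of Σwᵢ‖p−pᵢ‖² is the weighted centroid p* = (Σwᵢpᵢ)/(Σwᵢ).
Σwᵢ = 963.
Σwᵢxᵢ = 20·7 + 300·0 + 3·12 + 200·8 + 350·12 + 90·5 = 6426.
Σwᵢyᵢ = 20·8 + 300·15 + 3·20 + 200·19 + 350·17 + 90·4 = 14830.
x* = 6426/963 = 6.67, y* = 14830/963 = 15.40.

(6.67, 15.40)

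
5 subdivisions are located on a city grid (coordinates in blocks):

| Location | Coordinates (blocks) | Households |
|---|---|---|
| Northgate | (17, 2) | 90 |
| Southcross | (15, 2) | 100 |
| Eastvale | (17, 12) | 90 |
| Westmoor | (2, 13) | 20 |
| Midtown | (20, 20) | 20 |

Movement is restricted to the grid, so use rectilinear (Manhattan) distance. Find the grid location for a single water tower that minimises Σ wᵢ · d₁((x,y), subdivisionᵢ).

Manhattan distance separates: Σwᵢ(|x−xᵢ|+|y−yᵢ|) = Σwᵢ|x−xᵢ| + Σwᵢ|y−yᵢ|, so x and y are optimised independently as 1-D weighted medians.
Total weight W = 320; half = 160.
x-coordinate, sorted with cumulative weight:
  x=2 (Westmoor, w=20) cum 20
  x=15 (Southcross, w=100) cum 120
  x=17 (Northgate, w=90) cum 210  ← median
  x=17 (Eastvale, w=90) cum 300
  x=20 (Midtown, w=20) cum 320
⇒ x* = 17
y-coordinate, sorted with cumulative weight:
  y=2 (Northgate, w=90) cum 90
  y=2 (Southcross, w=100) cum 190  ← median
  y=12 (Eastvale, w=90) cum 280
  y=13 (Westmoor, w=20) cum 300
  y=20 (Midtown, w=20) cum 320
⇒ y* = 2

(17, 2)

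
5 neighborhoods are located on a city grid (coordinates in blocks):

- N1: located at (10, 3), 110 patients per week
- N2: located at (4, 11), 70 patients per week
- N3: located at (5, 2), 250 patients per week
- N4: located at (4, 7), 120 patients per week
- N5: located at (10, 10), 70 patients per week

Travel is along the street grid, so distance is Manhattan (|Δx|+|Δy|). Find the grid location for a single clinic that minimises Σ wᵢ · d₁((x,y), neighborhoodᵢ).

Manhattan distance separates: Σwᵢ(|x−xᵢ|+|y−yᵢ|) = Σwᵢ|x−xᵢ| + Σwᵢ|y−yᵢ|, so x and y are optimised independently as 1-D weighted medians.
Total weight W = 620; half = 310.
x-coordinate, sorted with cumulative weight:
  x=4 (N2, w=70) cum 70
  x=4 (N4, w=120) cum 190
  x=5 (N3, w=250) cum 440  ← median
  x=10 (N1, w=110) cum 550
  x=10 (N5, w=70) cum 620
⇒ x* = 5
y-coordinate, sorted with cumulative weight:
  y=2 (N3, w=250) cum 250
  y=3 (N1, w=110) cum 360  ← median
  y=7 (N4, w=120) cum 480
  y=10 (N5, w=70) cum 550
  y=11 (N2, w=70) cum 620
⇒ y* = 3

(5, 3)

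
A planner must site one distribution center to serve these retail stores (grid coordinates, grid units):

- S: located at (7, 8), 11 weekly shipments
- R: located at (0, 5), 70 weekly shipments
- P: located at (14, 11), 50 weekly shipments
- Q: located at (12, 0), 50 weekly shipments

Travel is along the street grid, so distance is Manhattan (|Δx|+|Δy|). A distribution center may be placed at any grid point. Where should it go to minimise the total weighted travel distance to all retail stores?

Manhattan distance separates: Σwᵢ(|x−xᵢ|+|y−yᵢ|) = Σwᵢ|x−xᵢ| + Σwᵢ|y−yᵢ|, so x and y are optimised independently as 1-D weighted medians.
Total weight W = 181; half = 90.5.
x-coordinate, sorted with cumulative weight:
  x=0 (R, w=70) cum 70
  x=7 (S, w=11) cum 81
  x=12 (Q, w=50) cum 131  ← median
  x=14 (P, w=50) cum 181
⇒ x* = 12
y-coordinate, sorted with cumulative weight:
  y=0 (Q, w=50) cum 50
  y=5 (R, w=70) cum 120  ← median
  y=8 (S, w=11) cum 131
  y=11 (P, w=50) cum 181
⇒ y* = 5

(12, 5)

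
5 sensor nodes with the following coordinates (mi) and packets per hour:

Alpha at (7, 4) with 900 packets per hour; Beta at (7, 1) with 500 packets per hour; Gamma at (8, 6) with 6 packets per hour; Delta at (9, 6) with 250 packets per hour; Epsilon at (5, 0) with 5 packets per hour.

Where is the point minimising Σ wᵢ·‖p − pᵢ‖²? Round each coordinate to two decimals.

The minimiser of Σwᵢ‖p−pᵢ‖² is the weighted centroid p* = (Σwᵢpᵢ)/(Σwᵢ).
Σwᵢ = 1661.
Σwᵢxᵢ = 900·7 + 500·7 + 6·8 + 250·9 + 5·5 = 12123.
Σwᵢyᵢ = 900·4 + 500·1 + 6·6 + 250·6 + 5·0 = 5636.
x* = 12123/1661 = 7.30, y* = 5636/1661 = 3.39.

(7.30, 3.39)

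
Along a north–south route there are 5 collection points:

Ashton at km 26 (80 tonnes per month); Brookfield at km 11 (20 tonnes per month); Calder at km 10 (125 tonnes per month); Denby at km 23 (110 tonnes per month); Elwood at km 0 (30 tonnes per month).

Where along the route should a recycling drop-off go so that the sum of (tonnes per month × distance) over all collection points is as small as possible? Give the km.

x = 23

For a sum of weighted absolute distances on a line, the optimum is the weighted median (not the mean). Total weight W = 365; half-weight = 182.5.
Sort by position and accumulate weight:
  km 0 (Elwood, w=30) → cum 30
  km 10 (Calder, w=125) → cum 155
  km 11 (Brookfield, w=20) → cum 175
  km 23 (Denby, w=110) → cum 285  ≥ 182.5 → median here
  km 26 (Ashton, w=80) → cum 365
Optimal location: km 23.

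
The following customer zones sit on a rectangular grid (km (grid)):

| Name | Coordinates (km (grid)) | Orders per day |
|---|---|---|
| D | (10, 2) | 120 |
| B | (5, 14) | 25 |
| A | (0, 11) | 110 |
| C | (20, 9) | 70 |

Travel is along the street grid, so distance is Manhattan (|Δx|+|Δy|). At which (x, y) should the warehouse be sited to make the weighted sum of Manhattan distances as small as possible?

(10, 9)

Manhattan distance separates: Σwᵢ(|x−xᵢ|+|y−yᵢ|) = Σwᵢ|x−xᵢ| + Σwᵢ|y−yᵢ|, so x and y are optimised independently as 1-D weighted medians.
Total weight W = 325; half = 162.5.
x-coordinate, sorted with cumulative weight:
  x=0 (A, w=110) cum 110
  x=5 (B, w=25) cum 135
  x=10 (D, w=120) cum 255  ← median
  x=20 (C, w=70) cum 325
⇒ x* = 10
y-coordinate, sorted with cumulative weight:
  y=2 (D, w=120) cum 120
  y=9 (C, w=70) cum 190  ← median
  y=11 (A, w=110) cum 300
  y=14 (B, w=25) cum 325
⇒ y* = 9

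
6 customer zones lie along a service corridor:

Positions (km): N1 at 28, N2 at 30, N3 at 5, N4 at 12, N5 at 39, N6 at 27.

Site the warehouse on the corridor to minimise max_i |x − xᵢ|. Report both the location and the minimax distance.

The 1-center on a line is the midpoint of the two extreme points: leftmost at 5, rightmost at 39.
Optimal location = (5 + 39)/2 = 22; maximum distance = (39 − 5)/2 = 17.

location 22, max distance 17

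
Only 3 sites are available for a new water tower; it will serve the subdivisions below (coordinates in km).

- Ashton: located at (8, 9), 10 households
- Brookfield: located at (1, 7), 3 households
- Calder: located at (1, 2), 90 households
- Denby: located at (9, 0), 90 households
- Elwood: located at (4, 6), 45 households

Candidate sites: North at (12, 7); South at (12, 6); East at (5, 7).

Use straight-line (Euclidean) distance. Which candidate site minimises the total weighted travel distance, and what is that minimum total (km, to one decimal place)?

East, total 1413.6 km

Total weighted distance at each candidate:
  North (12, 7): total = 2213.4
  South (12, 6): total = 2100.3
  East (5, 7): total = 1413.6
Minimum is at East with total 1413.6 km.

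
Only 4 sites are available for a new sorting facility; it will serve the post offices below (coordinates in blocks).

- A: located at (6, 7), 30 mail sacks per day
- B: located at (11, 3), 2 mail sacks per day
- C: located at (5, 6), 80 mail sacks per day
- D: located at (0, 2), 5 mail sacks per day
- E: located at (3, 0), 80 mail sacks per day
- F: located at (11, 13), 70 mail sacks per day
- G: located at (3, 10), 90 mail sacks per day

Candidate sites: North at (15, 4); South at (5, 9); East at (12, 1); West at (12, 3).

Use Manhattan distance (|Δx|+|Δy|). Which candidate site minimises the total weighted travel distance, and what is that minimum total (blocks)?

South, total 2264 blocks

Total weighted distance at each candidate:
  North (15, 4): total = 5225
  South (5, 9): total = 2264
  East (12, 1): total = 4721
  West (12, 3): total = 4337
Minimum is at South with total 2264 blocks.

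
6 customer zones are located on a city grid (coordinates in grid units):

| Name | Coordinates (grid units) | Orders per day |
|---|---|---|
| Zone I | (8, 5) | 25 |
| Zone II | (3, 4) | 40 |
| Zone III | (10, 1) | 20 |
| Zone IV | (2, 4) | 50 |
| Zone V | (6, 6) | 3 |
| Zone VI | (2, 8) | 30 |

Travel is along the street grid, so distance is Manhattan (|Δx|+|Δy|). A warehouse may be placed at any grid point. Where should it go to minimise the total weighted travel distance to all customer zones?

(3, 4)

Manhattan distance separates: Σwᵢ(|x−xᵢ|+|y−yᵢ|) = Σwᵢ|x−xᵢ| + Σwᵢ|y−yᵢ|, so x and y are optimised independently as 1-D weighted medians.
Total weight W = 168; half = 84.
x-coordinate, sorted with cumulative weight:
  x=2 (Zone IV, w=50) cum 50
  x=2 (Zone VI, w=30) cum 80
  x=3 (Zone II, w=40) cum 120  ← median
  x=6 (Zone V, w=3) cum 123
  x=8 (Zone I, w=25) cum 148
  x=10 (Zone III, w=20) cum 168
⇒ x* = 3
y-coordinate, sorted with cumulative weight:
  y=1 (Zone III, w=20) cum 20
  y=4 (Zone II, w=40) cum 60
  y=4 (Zone IV, w=50) cum 110  ← median
  y=5 (Zone I, w=25) cum 135
  y=6 (Zone V, w=3) cum 138
  y=8 (Zone VI, w=30) cum 168
⇒ y* = 4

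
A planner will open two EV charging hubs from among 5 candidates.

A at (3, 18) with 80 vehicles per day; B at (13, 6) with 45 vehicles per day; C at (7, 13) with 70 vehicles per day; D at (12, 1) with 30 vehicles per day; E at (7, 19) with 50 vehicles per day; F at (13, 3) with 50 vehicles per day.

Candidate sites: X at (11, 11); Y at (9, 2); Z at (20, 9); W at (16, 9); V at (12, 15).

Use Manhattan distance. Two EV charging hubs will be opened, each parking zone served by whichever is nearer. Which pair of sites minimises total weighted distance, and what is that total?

Evaluate every pair (each demand assigned to the nearer of the two):
  {Y, V}: total = 2630
  {X, Y}: total = 2905
  {X, V}: total = 2975
  {W, V}: total = 2980
  {X, W}: total = 3270
  {X, Z}: total = 3365
  {Z, V}: total = 3420
  {Y, W}: total = 4260
  {Y, Z}: total = 4350
  {Z, W}: total = 4700
Best pair: {Y, V} with total 2630.

{Y, V}, total 2630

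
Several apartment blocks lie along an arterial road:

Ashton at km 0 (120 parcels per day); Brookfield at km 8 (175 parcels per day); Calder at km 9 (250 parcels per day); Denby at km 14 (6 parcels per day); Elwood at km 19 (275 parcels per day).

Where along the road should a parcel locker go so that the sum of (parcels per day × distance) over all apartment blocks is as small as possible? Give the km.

For a sum of weighted absolute distances on a line, the optimum is the weighted median (not the mean). Total weight W = 826; half-weight = 413.
Sort by position and accumulate weight:
  km 0 (Ashton, w=120) → cum 120
  km 8 (Brookfield, w=175) → cum 295
  km 9 (Calder, w=250) → cum 545  ≥ 413 → median here
  km 14 (Denby, w=6) → cum 551
  km 19 (Elwood, w=275) → cum 826
Optimal location: km 9.

x = 9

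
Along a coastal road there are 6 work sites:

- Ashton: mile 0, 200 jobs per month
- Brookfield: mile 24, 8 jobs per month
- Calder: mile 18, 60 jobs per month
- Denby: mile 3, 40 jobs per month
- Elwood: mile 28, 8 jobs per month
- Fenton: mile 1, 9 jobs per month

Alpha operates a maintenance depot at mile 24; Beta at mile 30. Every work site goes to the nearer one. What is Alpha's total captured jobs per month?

317

The indifferent point is the midpoint (24+30)/2 = 27; work sites left of it (closer to Alpha at 24) go to Alpha, those right go to Beta.
  Ashton at 0 (w=200) → Alpha
  Fenton at 1 (w=9) → Alpha
  Denby at 3 (w=40) → Alpha
  Calder at 18 (w=60) → Alpha
  Brookfield at 24 (w=8) → Alpha
  Elwood at 28 (w=8) → Beta
Alpha captures 317; Beta captures 8.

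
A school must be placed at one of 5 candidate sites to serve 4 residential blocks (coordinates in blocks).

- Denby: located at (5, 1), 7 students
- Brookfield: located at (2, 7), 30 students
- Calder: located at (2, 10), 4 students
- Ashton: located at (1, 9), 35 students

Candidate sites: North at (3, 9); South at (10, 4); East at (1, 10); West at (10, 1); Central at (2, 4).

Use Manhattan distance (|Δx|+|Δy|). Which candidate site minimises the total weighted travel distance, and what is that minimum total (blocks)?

North, total 238 blocks

Total weighted distance at each candidate:
  North (3, 9): total = 238
  South (10, 4): total = 932
  East (1, 10): total = 250
  West (10, 1): total = 1118
  Central (2, 4): total = 366
Minimum is at North with total 238 blocks.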